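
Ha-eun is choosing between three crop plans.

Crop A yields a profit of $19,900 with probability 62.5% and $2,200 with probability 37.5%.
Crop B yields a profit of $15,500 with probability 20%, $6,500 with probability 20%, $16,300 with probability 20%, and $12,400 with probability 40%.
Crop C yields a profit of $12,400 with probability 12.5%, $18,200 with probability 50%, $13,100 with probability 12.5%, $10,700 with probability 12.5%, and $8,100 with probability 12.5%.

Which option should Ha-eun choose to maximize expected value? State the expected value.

Crop C ($14,637.50)

Crop A = 0.625 × 19900 + 0.375 × 2200 = 12437.5 + 825 = 13262.5
Crop B = 0.2 × 15500 + 0.2 × 6500 + 0.2 × 16300 + 0.4 × 12400 = 3100 + 1300 + 3260 + 4960 = 12620
Crop C = 0.125 × 12400 + 0.5 × 18200 + 0.125 × 13100 + 0.125 × 10700 + 0.125 × 8100 = 1550 + 9100 + 1637.5 + 1337.5 + 1012.5 = 14637.5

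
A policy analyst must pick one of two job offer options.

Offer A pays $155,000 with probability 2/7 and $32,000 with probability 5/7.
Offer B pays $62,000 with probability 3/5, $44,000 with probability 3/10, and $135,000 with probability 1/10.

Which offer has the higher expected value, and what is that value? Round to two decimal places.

Offer A ($67,142.86)

Offer A = 2/7 × 155000 + 5/7 × 32000 = 44285.7143 + 22857.1429 = 67142.8571
Offer B = 3/5 × 62000 + 3/10 × 44000 + 1/10 × 135000 = 37200 + 13200 + 13500 = 63900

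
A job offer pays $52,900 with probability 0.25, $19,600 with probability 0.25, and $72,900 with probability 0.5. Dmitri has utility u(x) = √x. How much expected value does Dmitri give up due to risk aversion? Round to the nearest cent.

E[u] = 0.25·√52900 + 0.25·√19600 + 0.5·√72900 = 0.25·230 + 0.25·140 + 0.5·270 = 227.5
CE = (227.5)² = 51756.25
Risk premium = EV − CE = 54575 − 51756.25 = 2818.75

$2,818.75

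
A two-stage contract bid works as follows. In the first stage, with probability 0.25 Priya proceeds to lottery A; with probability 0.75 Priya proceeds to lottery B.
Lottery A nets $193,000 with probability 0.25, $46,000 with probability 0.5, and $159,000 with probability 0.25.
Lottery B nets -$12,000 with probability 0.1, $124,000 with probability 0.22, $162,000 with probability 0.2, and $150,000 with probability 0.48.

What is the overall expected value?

$125,610

EV(A) = 0.25 × 193000 + 0.5 × 46000 + 0.25 × 159000 = 48250 + 23000 + 39750 = 111000
EV(B) = 0.1 × (-12000) + 0.22 × 124000 + 0.2 × 162000 + 0.48 × 150000 = -1200 + 27280 + 32400 + 72000 = 130480
Overall = 0.25 × 111000 + 0.75 × 130480 = 27750 + 97860 = 125610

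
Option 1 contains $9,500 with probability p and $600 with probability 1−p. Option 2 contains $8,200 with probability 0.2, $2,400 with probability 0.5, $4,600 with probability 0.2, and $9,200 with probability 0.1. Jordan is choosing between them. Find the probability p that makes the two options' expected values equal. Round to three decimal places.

p = 0.458

EV(Option 2) = 0.2 × 8200 + 0.5 × 2400 + 0.2 × 4600 + 0.1 × 9200 = 1640 + 1200 + 920 + 920 = 4680
p·9500 + (1−p)·600 = 4680
8900p + 600 = 4680
p = (4680 − 600) / 8900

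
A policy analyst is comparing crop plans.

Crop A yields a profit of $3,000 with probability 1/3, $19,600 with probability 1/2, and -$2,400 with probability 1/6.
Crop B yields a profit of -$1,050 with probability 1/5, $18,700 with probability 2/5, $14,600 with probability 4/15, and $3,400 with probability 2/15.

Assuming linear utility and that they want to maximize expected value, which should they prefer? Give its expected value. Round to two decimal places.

Crop B ($11,616.67)

Crop A = 1/3 × 3000 + 1/2 × 19600 + 1/6 × (-2400) = 1000 + 9800 − 400 = 10400
Crop B = 1/5 × (-1050) + 2/5 × 18700 + 4/15 × 14600 + 2/15 × 3400 = -210 + 7480 + 3893.3333 + 453.3333 = 11616.6667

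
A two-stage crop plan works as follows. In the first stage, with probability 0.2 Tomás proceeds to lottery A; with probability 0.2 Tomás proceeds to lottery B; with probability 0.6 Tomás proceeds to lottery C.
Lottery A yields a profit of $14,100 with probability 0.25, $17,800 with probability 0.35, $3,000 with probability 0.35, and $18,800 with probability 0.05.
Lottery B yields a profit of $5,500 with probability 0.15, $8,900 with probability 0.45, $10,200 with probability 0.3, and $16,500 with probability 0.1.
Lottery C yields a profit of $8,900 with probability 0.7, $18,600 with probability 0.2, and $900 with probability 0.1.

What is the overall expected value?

$10,281

EV(A) = 0.25 × 14100 + 0.35 × 17800 + 0.35 × 3000 + 0.05 × 18800 = 3525 + 6230 + 1050 + 940 = 11745
EV(B) = 0.15 × 5500 + 0.45 × 8900 + 0.3 × 10200 + 0.1 × 16500 = 825 + 4005 + 3060 + 1650 = 9540
EV(C) = 0.7 × 8900 + 0.2 × 18600 + 0.1 × 900 = 6230 + 3720 + 90 = 10040
Overall = 0.2 × 11745 + 0.2 × 9540 + 0.6 × 10040 = 2349 + 1908 + 6024 = 10281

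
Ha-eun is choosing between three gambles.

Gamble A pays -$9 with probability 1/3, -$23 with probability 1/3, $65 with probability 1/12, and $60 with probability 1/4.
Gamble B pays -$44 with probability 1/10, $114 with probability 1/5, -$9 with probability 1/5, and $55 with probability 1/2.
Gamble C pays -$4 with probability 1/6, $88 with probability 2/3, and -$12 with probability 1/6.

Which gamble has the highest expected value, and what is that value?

Gamble A = 1/3 × (-9) + 1/3 × (-23) + 1/12 × 65 + 1/4 × 60 = -3 − 7.6667 + 5.4167 + 15 = 9.75
Gamble B = 1/10 × (-44) + 1/5 × 114 + 1/5 × (-9) + 1/2 × 55 = -4.4 + 22.8 − 1.8 + 27.5 = 44.1
Gamble C = 1/6 × (-4) + 2/3 × 88 + 1/6 × (-12) = -0.6667 + 58.6667 − 2 = 56

Gamble C ($56)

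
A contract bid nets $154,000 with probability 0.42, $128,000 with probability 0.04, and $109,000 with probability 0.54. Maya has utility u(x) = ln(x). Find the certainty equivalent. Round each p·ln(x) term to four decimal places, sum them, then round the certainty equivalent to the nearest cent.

E[u] = 0.42·ln(154000) + 0.04·ln(128000) + 0.54·ln(109000) = 5.0168 + 0.4704 + 6.2635 = 11.7507
CE = e^11.7507 ≈ 126842.32

$126,842.32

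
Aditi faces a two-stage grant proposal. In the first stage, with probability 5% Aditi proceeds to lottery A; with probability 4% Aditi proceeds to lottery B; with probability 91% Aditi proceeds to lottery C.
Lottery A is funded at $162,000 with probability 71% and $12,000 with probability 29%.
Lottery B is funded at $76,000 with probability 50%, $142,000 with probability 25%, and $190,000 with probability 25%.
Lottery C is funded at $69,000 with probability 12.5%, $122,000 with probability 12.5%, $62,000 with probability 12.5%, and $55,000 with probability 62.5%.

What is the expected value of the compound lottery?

$70,825

EV(A) = 0.71 × 162000 + 0.29 × 12000 = 115020 + 3480 = 118500
EV(B) = 0.5 × 76000 + 0.25 × 142000 + 0.25 × 190000 = 38000 + 35500 + 47500 = 121000
EV(C) = 0.125 × 69000 + 0.125 × 122000 + 0.125 × 62000 + 0.625 × 55000 = 8625 + 15250 + 7750 + 34375 = 66000
Overall = 0.05 × 118500 + 0.04 × 121000 + 0.91 × 66000 = 5925 + 4840 + 60060 = 70825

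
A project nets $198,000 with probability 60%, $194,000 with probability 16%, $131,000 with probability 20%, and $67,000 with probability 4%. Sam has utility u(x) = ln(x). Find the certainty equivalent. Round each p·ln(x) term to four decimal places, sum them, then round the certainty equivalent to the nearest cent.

$173,998.16

E[u] = 0.6·ln(198000) + 0.16·ln(194000) + 0.2·ln(131000) + 0.04·ln(67000) = 7.3176 + 1.9481 + 2.3566 + 0.4445 = 12.0668
CE = e^12.0668 ≈ 173998.16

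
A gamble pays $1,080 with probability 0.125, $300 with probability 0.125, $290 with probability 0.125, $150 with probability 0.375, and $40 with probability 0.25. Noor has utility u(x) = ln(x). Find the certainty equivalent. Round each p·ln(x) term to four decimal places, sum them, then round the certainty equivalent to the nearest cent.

$163.37

E[u] = 0.125·ln(1080) + 0.125·ln(300) + 0.125·ln(290) + 0.375·ln(150) + 0.25·ln(40) = 0.8731 + 0.7130 + 0.7087 + 1.8790 + 0.9222 = 5.0960
CE = e^5.0960 ≈ 163.37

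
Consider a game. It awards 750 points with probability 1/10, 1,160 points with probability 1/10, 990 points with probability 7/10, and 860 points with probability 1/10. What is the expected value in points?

EV = 1/10 × 750 + 1/10 × 1160 + 7/10 × 990 + 1/10 × 860 = 75 + 116 + 693 + 86 = 970

970 points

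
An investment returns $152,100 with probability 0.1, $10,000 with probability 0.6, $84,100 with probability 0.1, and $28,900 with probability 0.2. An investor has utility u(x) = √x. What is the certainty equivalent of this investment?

E[u] = 0.1·√152100 + 0.6·√10000 + 0.1·√84100 + 0.2·√28900 = 0.1·390 + 0.6·100 + 0.1·290 + 0.2·170 = 162
CE = (162)² = 26244

$26,244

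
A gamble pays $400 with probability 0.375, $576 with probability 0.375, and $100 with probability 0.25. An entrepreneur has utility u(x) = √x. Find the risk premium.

E[u] = 0.375·√400 + 0.375·√576 + 0.25·√100 = 0.375·20 + 0.375·24 + 0.25·10 = 19
CE = (19)² = 361
Risk premium = EV − CE = 391 − 361 = 30

$30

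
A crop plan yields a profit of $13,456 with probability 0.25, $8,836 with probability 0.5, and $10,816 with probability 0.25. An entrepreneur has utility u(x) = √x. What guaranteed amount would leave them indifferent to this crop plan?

$10,404

E[u] = 0.25·√13456 + 0.5·√8836 + 0.25·√10816 = 0.25·116 + 0.5·94 + 0.25·104 = 102
CE = (102)² = 10404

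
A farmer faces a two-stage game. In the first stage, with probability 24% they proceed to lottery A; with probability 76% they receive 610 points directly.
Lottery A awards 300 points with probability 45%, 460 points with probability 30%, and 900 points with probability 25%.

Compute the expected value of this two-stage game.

583.12 points

EV(A) = 0.45 × 300 + 0.3 × 460 + 0.25 × 900 = 135 + 138 + 225 = 498
Branch B: 610 (certain)
Overall = 0.24 × 498 + 0.76 × 610 = 119.52 + 463.6 = 583.12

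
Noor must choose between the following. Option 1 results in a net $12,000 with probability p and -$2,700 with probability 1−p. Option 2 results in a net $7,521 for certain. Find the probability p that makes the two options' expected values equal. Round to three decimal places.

p = 0.695

p·12000 + (1−p)·(-2700) = 7521
14700p − 2700 = 7521
p = (7521 + 2700) / 14700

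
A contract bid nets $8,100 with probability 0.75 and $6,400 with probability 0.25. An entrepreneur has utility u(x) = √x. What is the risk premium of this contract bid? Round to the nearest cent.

$18.75

E[u] = 0.75·√8100 + 0.25·√6400 = 0.75·90 + 0.25·80 = 87.5
CE = (87.5)² = 7656.25
Risk premium = EV − CE = 7675 − 7656.25 = 18.75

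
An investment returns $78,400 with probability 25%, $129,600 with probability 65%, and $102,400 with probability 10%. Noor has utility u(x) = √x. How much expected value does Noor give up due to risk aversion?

$1,184

E[u] = 0.25·√78400 + 0.65·√129600 + 0.1·√102400 = 0.25·280 + 0.65·360 + 0.1·320 = 336
CE = (336)² = 112896
Risk premium = EV − CE = 114080 − 112896 = 1184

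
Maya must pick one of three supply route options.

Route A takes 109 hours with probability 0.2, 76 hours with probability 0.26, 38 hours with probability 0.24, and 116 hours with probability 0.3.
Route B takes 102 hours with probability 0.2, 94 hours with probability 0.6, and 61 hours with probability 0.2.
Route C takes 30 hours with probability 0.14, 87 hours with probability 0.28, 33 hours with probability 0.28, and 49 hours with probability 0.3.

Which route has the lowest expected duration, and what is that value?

Route A = 0.2 × 109 + 0.26 × 76 + 0.24 × 38 + 0.3 × 116 = 21.8 + 19.76 + 9.12 + 34.8 = 85.48
Route B = 0.2 × 102 + 0.6 × 94 + 0.2 × 61 = 20.4 + 56.4 + 12.2 = 89
Route C = 0.14 × 30 + 0.28 × 87 + 0.28 × 33 + 0.3 × 49 = 4.2 + 24.36 + 9.24 + 14.7 = 52.5

Route C (52.5 hours)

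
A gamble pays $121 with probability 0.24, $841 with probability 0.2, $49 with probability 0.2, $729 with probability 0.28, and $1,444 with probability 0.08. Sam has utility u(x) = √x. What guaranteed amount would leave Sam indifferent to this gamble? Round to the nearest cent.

E[u] = 0.24·√121 + 0.2·√841 + 0.2·√49 + 0.28·√729 + 0.08·√1444 = 0.24·11 + 0.2·29 + 0.2·7 + 0.28·27 + 0.08·38 = 20.44
CE = (20.44)² = 417.7936

$417.79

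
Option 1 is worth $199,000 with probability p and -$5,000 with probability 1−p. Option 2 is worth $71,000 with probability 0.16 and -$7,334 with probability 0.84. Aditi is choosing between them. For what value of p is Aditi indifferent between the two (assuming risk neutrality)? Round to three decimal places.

p = 0.050

EV(Option 2) = 0.16 × 71000 + 0.84 × (-7334) = 11360 − 6160.56 = 5199.44
p·199000 + (1−p)·(-5000) = 5199.44
204000p − 5000 = 5199.44
p = (5199.44 + 5000) / 204000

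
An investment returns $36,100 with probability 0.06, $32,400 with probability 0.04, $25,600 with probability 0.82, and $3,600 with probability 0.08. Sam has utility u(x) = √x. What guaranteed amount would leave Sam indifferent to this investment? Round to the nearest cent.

E[u] = 0.06·√36100 + 0.04·√32400 + 0.82·√25600 + 0.08·√3600 = 0.06·190 + 0.04·180 + 0.82·160 + 0.08·60 = 154.6
CE = (154.6)² = 23901.16

$23,901.16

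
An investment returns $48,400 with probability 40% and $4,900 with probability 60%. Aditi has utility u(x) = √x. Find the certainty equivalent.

E[u] = 0.4·√48400 + 0.6·√4900 = 0.4·220 + 0.6·70 = 130
CE = (130)² = 16900

$16,900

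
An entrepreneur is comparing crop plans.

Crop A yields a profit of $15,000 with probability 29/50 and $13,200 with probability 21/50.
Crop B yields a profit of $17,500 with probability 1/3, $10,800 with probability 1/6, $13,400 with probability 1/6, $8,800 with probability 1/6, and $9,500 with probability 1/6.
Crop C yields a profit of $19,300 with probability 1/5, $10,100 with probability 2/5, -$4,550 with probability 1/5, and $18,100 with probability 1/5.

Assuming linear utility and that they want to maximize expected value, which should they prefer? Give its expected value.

Crop A = 29/50 × 15000 + 21/50 × 13200 = 8700 + 5544 = 14244
Crop B = 1/3 × 17500 + 1/6 × 10800 + 1/6 × 13400 + 1/6 × 8800 + 1/6 × 9500 = 5833.3333 + 1800 + 2233.3333 + 1466.6667 + 1583.3333 = 12916.6667
Crop C = 1/5 × 19300 + 2/5 × 10100 + 1/5 × (-4550) + 1/5 × 18100 = 3860 + 4040 − 910 + 3620 = 10610

Crop A ($14,244)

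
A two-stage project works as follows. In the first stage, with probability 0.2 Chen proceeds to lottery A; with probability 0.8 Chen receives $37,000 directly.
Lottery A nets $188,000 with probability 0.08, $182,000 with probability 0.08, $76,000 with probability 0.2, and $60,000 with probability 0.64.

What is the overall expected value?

$46,240

EV(A) = 0.08 × 188000 + 0.08 × 182000 + 0.2 × 76000 + 0.64 × 60000 = 15040 + 14560 + 15200 + 38400 = 83200
Branch B: 37000 (certain)
Overall = 0.2 × 83200 + 0.8 × 37000 = 16640 + 29600 = 46240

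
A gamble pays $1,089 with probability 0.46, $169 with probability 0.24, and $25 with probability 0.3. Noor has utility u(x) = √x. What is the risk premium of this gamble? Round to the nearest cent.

E[u] = 0.46·√1089 + 0.24·√169 + 0.3·√25 = 0.46·33 + 0.24·13 + 0.3·5 = 19.8
CE = (19.8)² = 392.04
Risk premium = EV − CE = 549 − 392.04 = 156.96

$156.96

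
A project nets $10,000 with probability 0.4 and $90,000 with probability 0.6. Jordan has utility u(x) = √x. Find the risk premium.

E[u] = 0.4·√10000 + 0.6·√90000 = 0.4·100 + 0.6·300 = 220
CE = (220)² = 48400
Risk premium = EV − CE = 58000 − 48400 = 9600

$9,600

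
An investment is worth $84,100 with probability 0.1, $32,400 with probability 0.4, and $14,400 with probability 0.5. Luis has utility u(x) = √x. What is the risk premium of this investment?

E[u] = 0.1·√84100 + 0.4·√32400 + 0.5·√14400 = 0.1·290 + 0.4·180 + 0.5·120 = 161
CE = (161)² = 25921
Risk premium = EV − CE = 28570 − 25921 = 2649

$2,649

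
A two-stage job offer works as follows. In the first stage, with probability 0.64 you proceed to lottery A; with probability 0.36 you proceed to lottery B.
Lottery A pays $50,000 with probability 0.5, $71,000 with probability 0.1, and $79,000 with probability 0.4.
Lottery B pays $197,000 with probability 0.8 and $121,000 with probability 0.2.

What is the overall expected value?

EV(A) = 0.5 × 50000 + 0.1 × 71000 + 0.4 × 79000 = 25000 + 7100 + 31600 = 63700
EV(B) = 0.8 × 197000 + 0.2 × 121000 = 157600 + 24200 = 181800
Overall = 0.64 × 63700 + 0.36 × 181800 = 40768 + 65448 = 106216

$106,216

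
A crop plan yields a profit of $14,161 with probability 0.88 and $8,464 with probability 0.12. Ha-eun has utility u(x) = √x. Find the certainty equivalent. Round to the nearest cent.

E[u] = 0.88·√14161 + 0.12·√8464 = 0.88·119 + 0.12·92 = 115.76
CE = (115.76)² = 13400.3776

$13,400.38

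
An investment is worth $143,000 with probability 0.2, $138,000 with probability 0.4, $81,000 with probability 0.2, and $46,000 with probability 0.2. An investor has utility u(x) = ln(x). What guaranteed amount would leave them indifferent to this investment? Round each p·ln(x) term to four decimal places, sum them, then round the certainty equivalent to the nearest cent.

E[u] = 0.2·ln(143000) + 0.4·ln(138000) + 0.2·ln(81000) + 0.2·ln(46000) = 2.3741 + 4.7340 + 2.2604 + 2.1473 = 11.5158
CE = e^11.5158 ≈ 100287.87

$100,287.87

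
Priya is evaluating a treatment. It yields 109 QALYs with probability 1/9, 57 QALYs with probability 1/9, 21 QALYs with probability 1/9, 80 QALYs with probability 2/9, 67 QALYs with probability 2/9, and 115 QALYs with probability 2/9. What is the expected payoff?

EV = 1/9 × 109 + 1/9 × 57 + 1/9 × 21 + 2/9 × 80 + 2/9 × 67 + 2/9 × 115 = 12.1111 + 6.3333 + 2.3333 + 17.7778 + 14.8889 + 25.5556 = 79

79 QALYs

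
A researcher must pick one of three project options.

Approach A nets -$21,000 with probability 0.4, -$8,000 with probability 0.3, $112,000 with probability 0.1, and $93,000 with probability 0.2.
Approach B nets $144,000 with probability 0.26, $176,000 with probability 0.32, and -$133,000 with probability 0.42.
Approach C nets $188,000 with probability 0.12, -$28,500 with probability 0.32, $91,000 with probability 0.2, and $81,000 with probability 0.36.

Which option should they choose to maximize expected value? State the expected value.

Approach A = 0.4 × (-21000) + 0.3 × (-8000) + 0.1 × 112000 + 0.2 × 93000 = -8400 − 2400 + 11200 + 18600 = 19000
Approach B = 0.26 × 144000 + 0.32 × 176000 + 0.42 × (-133000) = 37440 + 56320 − 55860 = 37900
Approach C = 0.12 × 188000 + 0.32 × (-28500) + 0.2 × 91000 + 0.36 × 81000 = 22560 − 9120 + 18200 + 29160 = 60800

Approach C ($60,800)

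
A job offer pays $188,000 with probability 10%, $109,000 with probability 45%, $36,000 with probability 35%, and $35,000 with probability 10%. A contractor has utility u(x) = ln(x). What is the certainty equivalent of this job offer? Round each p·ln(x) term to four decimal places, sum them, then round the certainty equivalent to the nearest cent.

E[u] = 0.1·ln(188000) + 0.45·ln(109000) + 0.35·ln(36000) + 0.1·ln(35000) = 1.2144 + 5.2196 + 3.6719 + 1.0463 = 11.1522
CE = e^11.1522 ≈ 69717.04

$69,717.04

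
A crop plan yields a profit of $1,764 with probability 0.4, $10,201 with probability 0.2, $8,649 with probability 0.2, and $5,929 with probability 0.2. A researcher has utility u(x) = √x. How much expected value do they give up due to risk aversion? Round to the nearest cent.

E[u] = 0.4·√1764 + 0.2·√10201 + 0.2·√8649 + 0.2·√5929 = 0.4·42 + 0.2·101 + 0.2·93 + 0.2·77 = 71
CE = (71)² = 5041
Risk premium = EV − CE = 5661.4 − 5041 = 620.4

$620.40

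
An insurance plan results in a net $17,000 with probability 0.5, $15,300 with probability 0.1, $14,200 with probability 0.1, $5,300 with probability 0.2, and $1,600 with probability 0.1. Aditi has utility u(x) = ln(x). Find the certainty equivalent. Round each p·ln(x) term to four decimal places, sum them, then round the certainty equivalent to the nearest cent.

$10,333.02

E[u] = 0.5·ln(17000) + 0.1·ln(15300) + 0.1·ln(14200) + 0.2·ln(5300) + 0.1·ln(1600) = 4.8705 + 0.9636 + 0.9561 + 1.7151 + 0.7378 = 9.2431
CE = e^9.2431 ≈ 10333.02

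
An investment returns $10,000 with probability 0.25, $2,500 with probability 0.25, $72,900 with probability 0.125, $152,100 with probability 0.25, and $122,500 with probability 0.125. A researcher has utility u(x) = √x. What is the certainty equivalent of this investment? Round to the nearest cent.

$45,156.25

E[u] = 0.25·√10000 + 0.25·√2500 + 0.125·√72900 + 0.25·√152100 + 0.125·√122500 = 0.25·100 + 0.25·50 + 0.125·270 + 0.25·390 + 0.125·350 = 212.5
CE = (212.5)² = 45156.25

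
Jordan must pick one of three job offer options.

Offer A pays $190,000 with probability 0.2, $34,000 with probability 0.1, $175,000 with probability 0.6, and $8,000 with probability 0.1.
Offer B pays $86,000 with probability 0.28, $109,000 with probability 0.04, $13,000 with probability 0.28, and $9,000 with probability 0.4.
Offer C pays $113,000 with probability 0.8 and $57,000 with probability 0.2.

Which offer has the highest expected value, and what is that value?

Offer A ($147,200)

Offer A = 0.2 × 190000 + 0.1 × 34000 + 0.6 × 175000 + 0.1 × 8000 = 38000 + 3400 + 105000 + 800 = 147200
Offer B = 0.28 × 86000 + 0.04 × 109000 + 0.28 × 13000 + 0.4 × 9000 = 24080 + 4360 + 3640 + 3600 = 35680
Offer C = 0.8 × 113000 + 0.2 × 57000 = 90400 + 11400 = 101800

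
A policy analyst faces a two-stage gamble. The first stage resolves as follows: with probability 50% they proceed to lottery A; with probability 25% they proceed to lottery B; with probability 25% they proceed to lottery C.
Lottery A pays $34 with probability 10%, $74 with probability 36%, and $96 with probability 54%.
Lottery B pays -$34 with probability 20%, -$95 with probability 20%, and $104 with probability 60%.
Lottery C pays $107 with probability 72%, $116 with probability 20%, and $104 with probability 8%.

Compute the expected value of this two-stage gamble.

$77.23

EV(A) = 0.1 × 34 + 0.36 × 74 + 0.54 × 96 = 3.4 + 26.64 + 51.84 = 81.88
EV(B) = 0.2 × (-34) + 0.2 × (-95) + 0.6 × 104 = -6.8 − 19 + 62.4 = 36.6
EV(C) = 0.72 × 107 + 0.2 × 116 + 0.08 × 104 = 77.04 + 23.2 + 8.32 = 108.56
Overall = 0.5 × 81.88 + 0.25 × 36.6 + 0.25 × 108.56 = 40.94 + 9.15 + 27.14 = 77.23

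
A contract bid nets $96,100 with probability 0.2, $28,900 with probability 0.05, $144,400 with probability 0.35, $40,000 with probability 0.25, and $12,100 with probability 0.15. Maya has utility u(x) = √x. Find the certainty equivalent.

E[u] = 0.2·√96100 + 0.05·√28900 + 0.35·√144400 + 0.25·√40000 + 0.15·√12100 = 0.2·310 + 0.05·170 + 0.35·380 + 0.25·200 + 0.15·110 = 270
CE = (270)² = 72900

$72,900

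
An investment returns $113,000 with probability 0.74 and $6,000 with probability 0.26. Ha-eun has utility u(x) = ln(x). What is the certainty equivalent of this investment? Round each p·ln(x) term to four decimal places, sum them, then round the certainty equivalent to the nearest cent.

E[u] = 0.74·ln(113000) + 0.26·ln(6000) = 8.6100 + 2.2619 = 10.8719
CE = e^10.8719 ≈ 52675.20

$52,675.20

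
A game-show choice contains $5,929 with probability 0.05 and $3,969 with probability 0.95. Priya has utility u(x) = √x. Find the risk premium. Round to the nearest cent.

E[u] = 0.05·√5929 + 0.95·√3969 = 0.05·77 + 0.95·63 = 63.7
CE = (63.7)² = 4057.69
Risk premium = EV − CE = 4067 − 4057.69 = 9.31

$9.31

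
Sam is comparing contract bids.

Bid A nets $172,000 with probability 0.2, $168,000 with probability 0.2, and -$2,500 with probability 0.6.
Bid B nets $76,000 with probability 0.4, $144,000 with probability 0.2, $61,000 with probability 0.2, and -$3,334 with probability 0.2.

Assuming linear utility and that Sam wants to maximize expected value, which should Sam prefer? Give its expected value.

Bid A = 0.2 × 172000 + 0.2 × 168000 + 0.6 × (-2500) = 34400 + 33600 − 1500 = 66500
Bid B = 0.4 × 76000 + 0.2 × 144000 + 0.2 × 61000 + 0.2 × (-3334) = 30400 + 28800 + 12200 − 666.8 = 70733.2

Bid B ($70,733.20)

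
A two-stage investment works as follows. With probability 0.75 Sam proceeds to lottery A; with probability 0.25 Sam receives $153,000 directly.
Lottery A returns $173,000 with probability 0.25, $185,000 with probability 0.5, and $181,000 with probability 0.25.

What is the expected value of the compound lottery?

EV(A) = 0.25 × 173000 + 0.5 × 185000 + 0.25 × 181000 = 43250 + 92500 + 45250 = 181000
Branch B: 153000 (certain)
Overall = 0.75 × 181000 + 0.25 × 153000 = 135750 + 38250 = 174000

$174,000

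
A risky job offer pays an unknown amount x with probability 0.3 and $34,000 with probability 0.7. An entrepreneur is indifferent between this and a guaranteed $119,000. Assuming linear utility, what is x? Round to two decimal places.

0.3·x + 0.7·34000 = 119000
0.3·x = 119000 − 23800 = 95200
x = 95200 / 0.3 = 317333.3333

x = $317,333.33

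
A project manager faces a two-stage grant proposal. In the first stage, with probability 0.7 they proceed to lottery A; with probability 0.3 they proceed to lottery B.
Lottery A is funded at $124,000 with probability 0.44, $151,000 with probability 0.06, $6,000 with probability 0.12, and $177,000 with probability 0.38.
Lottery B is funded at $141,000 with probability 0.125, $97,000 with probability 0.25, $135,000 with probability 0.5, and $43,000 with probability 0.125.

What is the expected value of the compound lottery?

EV(A) = 0.44 × 124000 + 0.06 × 151000 + 0.12 × 6000 + 0.38 × 177000 = 54560 + 9060 + 720 + 67260 = 131600
EV(B) = 0.125 × 141000 + 0.25 × 97000 + 0.5 × 135000 + 0.125 × 43000 = 17625 + 24250 + 67500 + 5375 = 114750
Overall = 0.7 × 131600 + 0.3 × 114750 = 92120 + 34425 = 126545

$126,545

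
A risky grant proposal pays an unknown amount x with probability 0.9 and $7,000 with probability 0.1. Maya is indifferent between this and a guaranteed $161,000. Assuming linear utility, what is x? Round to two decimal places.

0.9·x + 0.1·7000 = 161000
0.9·x = 161000 − 700 = 160300
x = 160300 / 0.9 = 178111.1111

x = $178,111.11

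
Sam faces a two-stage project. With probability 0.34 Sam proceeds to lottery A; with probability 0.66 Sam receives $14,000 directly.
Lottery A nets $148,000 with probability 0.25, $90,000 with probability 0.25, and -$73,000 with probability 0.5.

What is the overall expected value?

$17,060

EV(A) = 0.25 × 148000 + 0.25 × 90000 + 0.5 × (-73000) = 37000 + 22500 − 36500 = 23000
Branch B: 14000 (certain)
Overall = 0.34 × 23000 + 0.66 × 14000 = 7820 + 9240 = 17060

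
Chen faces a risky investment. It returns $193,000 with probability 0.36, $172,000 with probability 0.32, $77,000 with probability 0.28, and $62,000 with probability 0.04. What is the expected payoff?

EV = 0.36 × 193000 + 0.32 × 172000 + 0.28 × 77000 + 0.04 × 62000 = 69480 + 55040 + 21560 + 2480 = 148560

$148,560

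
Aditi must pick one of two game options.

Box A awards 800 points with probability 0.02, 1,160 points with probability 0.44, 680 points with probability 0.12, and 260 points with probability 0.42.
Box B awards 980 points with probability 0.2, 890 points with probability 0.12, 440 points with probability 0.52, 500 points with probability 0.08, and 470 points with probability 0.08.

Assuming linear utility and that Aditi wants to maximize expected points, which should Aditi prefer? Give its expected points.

Box A (717.2 points)

Box A = 0.02 × 800 + 0.44 × 1160 + 0.12 × 680 + 0.42 × 260 = 16 + 510.4 + 81.6 + 109.2 = 717.2
Box B = 0.2 × 980 + 0.12 × 890 + 0.52 × 440 + 0.08 × 500 + 0.08 × 470 = 196 + 106.8 + 228.8 + 40 + 37.6 = 609.2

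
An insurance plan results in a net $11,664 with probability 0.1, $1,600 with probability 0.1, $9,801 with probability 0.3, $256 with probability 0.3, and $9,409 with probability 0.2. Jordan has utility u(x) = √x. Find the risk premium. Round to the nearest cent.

$1,505.61

E[u] = 0.1·√11664 + 0.1·√1600 + 0.3·√9801 + 0.3·√256 + 0.2·√9409 = 0.1·108 + 0.1·40 + 0.3·99 + 0.3·16 + 0.2·97 = 68.7
CE = (68.7)² = 4719.69
Risk premium = EV − CE = 6225.3 − 4719.69 = 1505.61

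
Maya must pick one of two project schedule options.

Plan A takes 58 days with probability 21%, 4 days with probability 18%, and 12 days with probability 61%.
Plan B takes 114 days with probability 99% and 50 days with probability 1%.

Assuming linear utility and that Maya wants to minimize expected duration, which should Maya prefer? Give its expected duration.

Plan A = 0.21 × 58 + 0.18 × 4 + 0.61 × 12 = 12.18 + 0.72 + 7.32 = 20.22
Plan B = 0.99 × 114 + 0.01 × 50 = 112.86 + 0.5 = 113.36

Plan A (20.22 days)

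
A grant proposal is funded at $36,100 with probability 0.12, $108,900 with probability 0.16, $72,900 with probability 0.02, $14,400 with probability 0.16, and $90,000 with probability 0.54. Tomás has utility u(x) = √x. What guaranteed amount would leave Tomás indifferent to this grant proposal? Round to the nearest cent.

$68,748.84

E[u] = 0.12·√36100 + 0.16·√108900 + 0.02·√72900 + 0.16·√14400 + 0.54·√90000 = 0.12·190 + 0.16·330 + 0.02·270 + 0.16·120 + 0.54·300 = 262.2
CE = (262.2)² = 68748.84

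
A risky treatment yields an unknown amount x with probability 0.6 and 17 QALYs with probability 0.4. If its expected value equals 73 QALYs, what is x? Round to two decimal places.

x = 110.33 QALYs

0.6·x + 0.4·17 = 73
0.6·x = 73 − 6.8 = 66.2
x = 66.2 / 0.6 = 110.3333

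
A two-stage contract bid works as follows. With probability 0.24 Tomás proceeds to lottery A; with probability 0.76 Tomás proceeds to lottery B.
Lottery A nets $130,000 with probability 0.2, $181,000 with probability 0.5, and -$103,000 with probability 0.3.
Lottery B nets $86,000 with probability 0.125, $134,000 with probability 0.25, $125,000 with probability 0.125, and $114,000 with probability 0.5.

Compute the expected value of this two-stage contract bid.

EV(A) = 0.2 × 130000 + 0.5 × 181000 + 0.3 × (-103000) = 26000 + 90500 − 30900 = 85600
EV(B) = 0.125 × 86000 + 0.25 × 134000 + 0.125 × 125000 + 0.5 × 114000 = 10750 + 33500 + 15625 + 57000 = 116875
Overall = 0.24 × 85600 + 0.76 × 116875 = 20544 + 88825 = 109369

$109,369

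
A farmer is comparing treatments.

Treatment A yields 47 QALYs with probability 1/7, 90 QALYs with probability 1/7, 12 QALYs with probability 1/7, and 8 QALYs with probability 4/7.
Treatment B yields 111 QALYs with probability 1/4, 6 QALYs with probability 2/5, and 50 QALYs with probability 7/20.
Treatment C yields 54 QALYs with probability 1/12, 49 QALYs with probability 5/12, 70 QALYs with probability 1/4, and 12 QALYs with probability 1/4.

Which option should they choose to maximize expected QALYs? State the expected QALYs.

Treatment A = 1/7 × 47 + 1/7 × 90 + 1/7 × 12 + 4/7 × 8 = 6.7143 + 12.8571 + 1.7143 + 4.5714 = 25.8571
Treatment B = 1/4 × 111 + 2/5 × 6 + 7/20 × 50 = 27.75 + 2.4 + 17.5 = 47.65
Treatment C = 1/12 × 54 + 5/12 × 49 + 1/4 × 70 + 1/4 × 12 = 4.5 + 20.4167 + 17.5 + 3 = 45.4167

Treatment B (47.65 QALYs)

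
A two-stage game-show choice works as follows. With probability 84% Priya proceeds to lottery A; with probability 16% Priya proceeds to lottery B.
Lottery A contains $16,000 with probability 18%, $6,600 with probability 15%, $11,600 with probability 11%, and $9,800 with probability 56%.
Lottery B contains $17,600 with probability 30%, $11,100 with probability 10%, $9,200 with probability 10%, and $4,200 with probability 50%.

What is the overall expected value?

EV(A) = 0.18 × 16000 + 0.15 × 6600 + 0.11 × 11600 + 0.56 × 9800 = 2880 + 990 + 1276 + 5488 = 10634
EV(B) = 0.3 × 17600 + 0.1 × 11100 + 0.1 × 9200 + 0.5 × 4200 = 5280 + 1110 + 920 + 2100 = 9410
Overall = 0.84 × 10634 + 0.16 × 9410 = 8932.56 + 1505.6 = 10438.16

$10,438.16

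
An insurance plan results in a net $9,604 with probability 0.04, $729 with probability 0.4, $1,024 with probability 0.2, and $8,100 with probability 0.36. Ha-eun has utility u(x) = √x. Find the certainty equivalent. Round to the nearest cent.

$2,864.39

E[u] = 0.04·√9604 + 0.4·√729 + 0.2·√1024 + 0.36·√8100 = 0.04·98 + 0.4·27 + 0.2·32 + 0.36·90 = 53.52
CE = (53.52)² = 2864.3904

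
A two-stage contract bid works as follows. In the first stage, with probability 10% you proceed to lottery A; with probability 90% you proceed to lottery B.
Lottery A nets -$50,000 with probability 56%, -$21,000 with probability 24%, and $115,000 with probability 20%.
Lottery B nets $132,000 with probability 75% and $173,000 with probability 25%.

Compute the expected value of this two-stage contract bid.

EV(A) = 0.56 × (-50000) + 0.24 × (-21000) + 0.2 × 115000 = -28000 − 5040 + 23000 = -10040
EV(B) = 0.75 × 132000 + 0.25 × 173000 = 99000 + 43250 = 142250
Overall = 0.1 × (-10040) + 0.9 × 142250 = -1004 + 128025 = 127021

$127,021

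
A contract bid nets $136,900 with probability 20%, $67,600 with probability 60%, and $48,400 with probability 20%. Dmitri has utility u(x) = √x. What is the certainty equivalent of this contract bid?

E[u] = 0.2·√136900 + 0.6·√67600 + 0.2·√48400 = 0.2·370 + 0.6·260 + 0.2·220 = 274
CE = (274)² = 75076

$75,076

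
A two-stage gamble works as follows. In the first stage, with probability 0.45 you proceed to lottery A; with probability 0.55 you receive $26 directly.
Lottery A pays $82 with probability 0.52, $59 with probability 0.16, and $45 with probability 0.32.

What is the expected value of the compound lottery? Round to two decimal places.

$44.22

EV(A) = 0.52 × 82 + 0.16 × 59 + 0.32 × 45 = 42.64 + 9.44 + 14.4 = 66.48
Branch B: 26 (certain)
Overall = 0.45 × 66.48 + 0.55 × 26 = 29.916 + 14.3 = 44.216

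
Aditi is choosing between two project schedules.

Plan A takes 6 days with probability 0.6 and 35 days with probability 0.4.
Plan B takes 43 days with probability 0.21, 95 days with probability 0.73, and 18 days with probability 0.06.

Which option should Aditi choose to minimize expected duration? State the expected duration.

Plan A = 0.6 × 6 + 0.4 × 35 = 3.6 + 14 = 17.6
Plan B = 0.21 × 43 + 0.73 × 95 + 0.06 × 18 = 9.03 + 69.35 + 1.08 = 79.46

Plan A (17.6 days)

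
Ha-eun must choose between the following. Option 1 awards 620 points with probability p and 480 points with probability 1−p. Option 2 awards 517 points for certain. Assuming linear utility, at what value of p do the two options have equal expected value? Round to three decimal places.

p·620 + (1−p)·480 = 517
140p + 480 = 517
p = (517 − 480) / 140

p = 0.264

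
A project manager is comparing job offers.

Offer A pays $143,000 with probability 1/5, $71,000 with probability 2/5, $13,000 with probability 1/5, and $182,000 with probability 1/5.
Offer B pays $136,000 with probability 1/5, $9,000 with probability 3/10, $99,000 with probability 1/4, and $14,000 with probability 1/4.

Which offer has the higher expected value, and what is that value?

Offer A = 1/5 × 143000 + 2/5 × 71000 + 1/5 × 13000 + 1/5 × 182000 = 28600 + 28400 + 2600 + 36400 = 96000
Offer B = 1/5 × 136000 + 3/10 × 9000 + 1/4 × 99000 + 1/4 × 14000 = 27200 + 2700 + 24750 + 3500 = 58150

Offer A ($96,000)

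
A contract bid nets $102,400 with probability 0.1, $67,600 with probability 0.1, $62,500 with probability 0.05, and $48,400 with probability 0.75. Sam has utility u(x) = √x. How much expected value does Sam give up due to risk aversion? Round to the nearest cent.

$964.75

E[u] = 0.1·√102400 + 0.1·√67600 + 0.05·√62500 + 0.75·√48400 = 0.1·320 + 0.1·260 + 0.05·250 + 0.75·220 = 235.5
CE = (235.5)² = 55460.25
Risk premium = EV − CE = 56425 − 55460.25 = 964.75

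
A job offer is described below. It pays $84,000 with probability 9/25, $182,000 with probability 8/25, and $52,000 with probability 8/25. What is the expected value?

$105,120

EV = 9/25 × 84000 + 8/25 × 182000 + 8/25 × 52000 = 30240 + 58240 + 16640 = 105120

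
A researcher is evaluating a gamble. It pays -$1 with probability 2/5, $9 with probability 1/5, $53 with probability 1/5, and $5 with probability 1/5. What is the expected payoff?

$13

EV = 2/5 × (-1) + 1/5 × 9 + 1/5 × 53 + 1/5 × 5 = -0.4 + 1.8 + 10.6 + 1 = 13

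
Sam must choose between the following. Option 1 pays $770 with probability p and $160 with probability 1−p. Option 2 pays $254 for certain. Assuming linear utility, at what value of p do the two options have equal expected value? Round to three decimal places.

p·770 + (1−p)·160 = 254
610p + 160 = 254
p = (254 − 160) / 610

p = 0.154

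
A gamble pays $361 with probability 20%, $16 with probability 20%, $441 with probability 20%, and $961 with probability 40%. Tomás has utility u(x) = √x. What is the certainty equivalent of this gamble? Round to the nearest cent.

E[u] = 0.2·√361 + 0.2·√16 + 0.2·√441 + 0.4·√961 = 0.2·19 + 0.2·4 + 0.2·21 + 0.4·31 = 21.2
CE = (21.2)² = 449.44

$449.44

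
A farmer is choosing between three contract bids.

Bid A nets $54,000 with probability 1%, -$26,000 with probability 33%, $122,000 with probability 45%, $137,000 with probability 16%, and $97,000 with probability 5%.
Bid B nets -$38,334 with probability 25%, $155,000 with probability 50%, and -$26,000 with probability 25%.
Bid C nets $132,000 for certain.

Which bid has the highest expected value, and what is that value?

Bid C ($132,000)

Bid A = 0.01 × 54000 + 0.33 × (-26000) + 0.45 × 122000 + 0.16 × 137000 + 0.05 × 97000 = 540 − 8580 + 54900 + 21920 + 4850 = 73630
Bid B = 0.25 × (-38334) + 0.5 × 155000 + 0.25 × (-26000) = -9583.5 + 77500 − 6500 = 61416.5
Bid C: 132000 (certain)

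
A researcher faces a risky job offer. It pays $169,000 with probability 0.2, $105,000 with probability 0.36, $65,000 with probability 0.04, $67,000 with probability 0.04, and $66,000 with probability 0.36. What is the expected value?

EV = 0.2 × 169000 + 0.36 × 105000 + 0.04 × 65000 + 0.04 × 67000 + 0.36 × 66000 = 33800 + 37800 + 2600 + 2680 + 23760 = 100640

$100,640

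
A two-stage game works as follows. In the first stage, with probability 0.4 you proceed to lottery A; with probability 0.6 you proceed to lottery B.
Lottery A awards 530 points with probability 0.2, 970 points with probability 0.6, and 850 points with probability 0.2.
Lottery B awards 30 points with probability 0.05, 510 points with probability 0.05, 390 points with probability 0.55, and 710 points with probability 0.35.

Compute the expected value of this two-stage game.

637.2 points

EV(A) = 0.2 × 530 + 0.6 × 970 + 0.2 × 850 = 106 + 582 + 170 = 858
EV(B) = 0.05 × 30 + 0.05 × 510 + 0.55 × 390 + 0.35 × 710 = 1.5 + 25.5 + 214.5 + 248.5 = 490
Overall = 0.4 × 858 + 0.6 × 490 = 343.2 + 294 = 637.2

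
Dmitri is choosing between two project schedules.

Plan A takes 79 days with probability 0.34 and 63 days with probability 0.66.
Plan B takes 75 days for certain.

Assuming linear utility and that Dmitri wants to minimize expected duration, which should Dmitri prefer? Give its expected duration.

Plan A (68.44 days)

Plan A = 0.34 × 79 + 0.66 × 63 = 26.86 + 41.58 = 68.44
Plan B: 75 (certain)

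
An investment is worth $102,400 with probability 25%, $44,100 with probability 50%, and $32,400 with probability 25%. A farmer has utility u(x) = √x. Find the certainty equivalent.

E[u] = 0.25·√102400 + 0.5·√44100 + 0.25·√32400 = 0.25·320 + 0.5·210 + 0.25·180 = 230
CE = (230)² = 52900

$52,900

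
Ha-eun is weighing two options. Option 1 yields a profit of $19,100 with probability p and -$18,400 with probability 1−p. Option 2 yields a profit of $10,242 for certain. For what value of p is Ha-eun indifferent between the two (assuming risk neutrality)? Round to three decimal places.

p·19100 + (1−p)·(-18400) = 10242
37500p − 18400 = 10242
p = (10242 + 18400) / 37500

p = 0.764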